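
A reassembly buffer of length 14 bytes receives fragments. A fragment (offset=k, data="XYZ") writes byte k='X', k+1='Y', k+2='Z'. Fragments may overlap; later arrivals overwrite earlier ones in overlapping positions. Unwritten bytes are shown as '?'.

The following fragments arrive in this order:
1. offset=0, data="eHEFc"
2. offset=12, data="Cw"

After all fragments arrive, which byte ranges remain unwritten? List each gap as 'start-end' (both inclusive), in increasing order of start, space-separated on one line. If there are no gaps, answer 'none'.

Fragment 1: offset=0 len=5
Fragment 2: offset=12 len=2
Gaps: 5-11

Answer: 5-11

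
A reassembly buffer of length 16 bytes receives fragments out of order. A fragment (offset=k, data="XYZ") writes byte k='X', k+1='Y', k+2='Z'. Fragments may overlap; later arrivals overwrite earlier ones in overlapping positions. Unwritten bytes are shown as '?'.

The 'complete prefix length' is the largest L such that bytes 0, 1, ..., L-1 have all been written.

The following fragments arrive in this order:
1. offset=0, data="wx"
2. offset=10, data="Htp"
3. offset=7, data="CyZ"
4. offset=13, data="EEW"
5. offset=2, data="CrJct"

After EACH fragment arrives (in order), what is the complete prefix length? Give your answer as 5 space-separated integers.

Answer: 2 2 2 2 16

Derivation:
Fragment 1: offset=0 data="wx" -> buffer=wx?????????????? -> prefix_len=2
Fragment 2: offset=10 data="Htp" -> buffer=wx????????Htp??? -> prefix_len=2
Fragment 3: offset=7 data="CyZ" -> buffer=wx?????CyZHtp??? -> prefix_len=2
Fragment 4: offset=13 data="EEW" -> buffer=wx?????CyZHtpEEW -> prefix_len=2
Fragment 5: offset=2 data="CrJct" -> buffer=wxCrJctCyZHtpEEW -> prefix_len=16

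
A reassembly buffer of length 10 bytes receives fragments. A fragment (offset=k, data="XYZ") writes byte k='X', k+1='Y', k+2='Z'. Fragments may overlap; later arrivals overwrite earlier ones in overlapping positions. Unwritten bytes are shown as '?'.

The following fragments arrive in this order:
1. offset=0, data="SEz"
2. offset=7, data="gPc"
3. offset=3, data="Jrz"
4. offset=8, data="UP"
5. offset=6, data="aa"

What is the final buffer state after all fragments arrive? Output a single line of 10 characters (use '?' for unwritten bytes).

Answer: SEzJrzaaUP

Derivation:
Fragment 1: offset=0 data="SEz" -> buffer=SEz???????
Fragment 2: offset=7 data="gPc" -> buffer=SEz????gPc
Fragment 3: offset=3 data="Jrz" -> buffer=SEzJrz?gPc
Fragment 4: offset=8 data="UP" -> buffer=SEzJrz?gUP
Fragment 5: offset=6 data="aa" -> buffer=SEzJrzaaUP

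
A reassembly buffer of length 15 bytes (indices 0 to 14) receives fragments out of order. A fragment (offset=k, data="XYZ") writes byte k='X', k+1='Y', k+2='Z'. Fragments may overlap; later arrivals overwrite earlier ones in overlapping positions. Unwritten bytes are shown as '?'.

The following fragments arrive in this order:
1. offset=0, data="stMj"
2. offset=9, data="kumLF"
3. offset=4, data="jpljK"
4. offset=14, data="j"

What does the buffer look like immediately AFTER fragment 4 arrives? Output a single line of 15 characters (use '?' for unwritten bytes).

Fragment 1: offset=0 data="stMj" -> buffer=stMj???????????
Fragment 2: offset=9 data="kumLF" -> buffer=stMj?????kumLF?
Fragment 3: offset=4 data="jpljK" -> buffer=stMjjpljKkumLF?
Fragment 4: offset=14 data="j" -> buffer=stMjjpljKkumLFj

Answer: stMjjpljKkumLFj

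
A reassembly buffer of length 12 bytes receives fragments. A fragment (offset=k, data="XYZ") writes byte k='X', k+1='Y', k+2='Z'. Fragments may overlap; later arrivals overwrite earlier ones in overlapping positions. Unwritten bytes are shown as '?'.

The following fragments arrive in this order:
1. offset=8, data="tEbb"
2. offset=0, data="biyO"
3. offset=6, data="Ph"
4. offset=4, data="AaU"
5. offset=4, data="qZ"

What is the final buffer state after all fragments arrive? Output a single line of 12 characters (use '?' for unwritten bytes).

Answer: biyOqZUhtEbb

Derivation:
Fragment 1: offset=8 data="tEbb" -> buffer=????????tEbb
Fragment 2: offset=0 data="biyO" -> buffer=biyO????tEbb
Fragment 3: offset=6 data="Ph" -> buffer=biyO??PhtEbb
Fragment 4: offset=4 data="AaU" -> buffer=biyOAaUhtEbb
Fragment 5: offset=4 data="qZ" -> buffer=biyOqZUhtEbb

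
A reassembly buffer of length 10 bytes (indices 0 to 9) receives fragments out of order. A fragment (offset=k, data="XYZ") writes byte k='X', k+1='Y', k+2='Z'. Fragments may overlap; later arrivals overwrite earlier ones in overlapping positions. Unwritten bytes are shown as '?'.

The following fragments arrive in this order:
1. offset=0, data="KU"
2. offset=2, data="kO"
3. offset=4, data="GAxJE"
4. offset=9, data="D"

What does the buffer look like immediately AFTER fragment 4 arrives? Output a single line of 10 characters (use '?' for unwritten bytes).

Answer: KUkOGAxJED

Derivation:
Fragment 1: offset=0 data="KU" -> buffer=KU????????
Fragment 2: offset=2 data="kO" -> buffer=KUkO??????
Fragment 3: offset=4 data="GAxJE" -> buffer=KUkOGAxJE?
Fragment 4: offset=9 data="D" -> buffer=KUkOGAxJED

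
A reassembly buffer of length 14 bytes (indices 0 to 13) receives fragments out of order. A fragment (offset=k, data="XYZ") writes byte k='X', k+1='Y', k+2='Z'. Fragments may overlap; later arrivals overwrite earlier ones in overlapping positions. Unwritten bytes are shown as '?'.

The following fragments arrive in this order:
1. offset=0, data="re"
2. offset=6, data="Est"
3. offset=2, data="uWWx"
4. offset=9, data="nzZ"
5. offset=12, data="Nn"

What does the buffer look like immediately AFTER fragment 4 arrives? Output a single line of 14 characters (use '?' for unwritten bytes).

Answer: reuWWxEstnzZ??

Derivation:
Fragment 1: offset=0 data="re" -> buffer=re????????????
Fragment 2: offset=6 data="Est" -> buffer=re????Est?????
Fragment 3: offset=2 data="uWWx" -> buffer=reuWWxEst?????
Fragment 4: offset=9 data="nzZ" -> buffer=reuWWxEstnzZ??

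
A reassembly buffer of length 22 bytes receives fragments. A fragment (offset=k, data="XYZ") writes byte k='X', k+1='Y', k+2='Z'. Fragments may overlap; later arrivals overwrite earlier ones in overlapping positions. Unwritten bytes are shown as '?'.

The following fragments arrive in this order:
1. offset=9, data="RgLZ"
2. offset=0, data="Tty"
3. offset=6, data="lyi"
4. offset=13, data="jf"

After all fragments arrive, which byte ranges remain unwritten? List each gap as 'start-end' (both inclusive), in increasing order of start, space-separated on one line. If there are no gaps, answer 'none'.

Answer: 3-5 15-21

Derivation:
Fragment 1: offset=9 len=4
Fragment 2: offset=0 len=3
Fragment 3: offset=6 len=3
Fragment 4: offset=13 len=2
Gaps: 3-5 15-21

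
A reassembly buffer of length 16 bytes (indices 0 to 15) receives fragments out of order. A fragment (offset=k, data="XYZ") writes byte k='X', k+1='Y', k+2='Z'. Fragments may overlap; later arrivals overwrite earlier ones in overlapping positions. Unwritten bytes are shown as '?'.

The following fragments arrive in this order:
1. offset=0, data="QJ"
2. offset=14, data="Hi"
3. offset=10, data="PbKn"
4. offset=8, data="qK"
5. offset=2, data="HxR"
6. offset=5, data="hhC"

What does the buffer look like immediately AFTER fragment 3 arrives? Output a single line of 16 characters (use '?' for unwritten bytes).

Answer: QJ????????PbKnHi

Derivation:
Fragment 1: offset=0 data="QJ" -> buffer=QJ??????????????
Fragment 2: offset=14 data="Hi" -> buffer=QJ????????????Hi
Fragment 3: offset=10 data="PbKn" -> buffer=QJ????????PbKnHi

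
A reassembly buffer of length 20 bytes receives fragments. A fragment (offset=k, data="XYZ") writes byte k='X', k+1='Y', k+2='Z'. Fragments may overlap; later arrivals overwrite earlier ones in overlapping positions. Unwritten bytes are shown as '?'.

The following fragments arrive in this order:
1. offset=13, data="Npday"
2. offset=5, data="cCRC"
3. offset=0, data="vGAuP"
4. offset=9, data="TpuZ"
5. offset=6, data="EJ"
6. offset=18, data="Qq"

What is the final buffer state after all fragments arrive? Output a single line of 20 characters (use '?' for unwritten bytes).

Fragment 1: offset=13 data="Npday" -> buffer=?????????????Npday??
Fragment 2: offset=5 data="cCRC" -> buffer=?????cCRC????Npday??
Fragment 3: offset=0 data="vGAuP" -> buffer=vGAuPcCRC????Npday??
Fragment 4: offset=9 data="TpuZ" -> buffer=vGAuPcCRCTpuZNpday??
Fragment 5: offset=6 data="EJ" -> buffer=vGAuPcEJCTpuZNpday??
Fragment 6: offset=18 data="Qq" -> buffer=vGAuPcEJCTpuZNpdayQq

Answer: vGAuPcEJCTpuZNpdayQq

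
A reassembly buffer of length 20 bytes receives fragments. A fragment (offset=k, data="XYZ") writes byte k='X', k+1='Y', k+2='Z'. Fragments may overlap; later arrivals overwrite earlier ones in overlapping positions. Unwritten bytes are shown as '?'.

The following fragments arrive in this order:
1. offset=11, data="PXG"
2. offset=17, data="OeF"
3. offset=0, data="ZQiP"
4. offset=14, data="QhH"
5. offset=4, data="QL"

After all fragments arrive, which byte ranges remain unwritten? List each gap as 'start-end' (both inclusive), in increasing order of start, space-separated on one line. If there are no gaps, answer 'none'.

Fragment 1: offset=11 len=3
Fragment 2: offset=17 len=3
Fragment 3: offset=0 len=4
Fragment 4: offset=14 len=3
Fragment 5: offset=4 len=2
Gaps: 6-10

Answer: 6-10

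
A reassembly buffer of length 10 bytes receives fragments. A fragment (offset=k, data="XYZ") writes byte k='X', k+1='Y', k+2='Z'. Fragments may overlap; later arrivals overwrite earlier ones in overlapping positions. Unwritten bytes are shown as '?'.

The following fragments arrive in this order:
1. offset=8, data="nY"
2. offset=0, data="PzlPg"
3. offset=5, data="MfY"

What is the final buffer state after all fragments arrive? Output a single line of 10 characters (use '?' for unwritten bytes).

Fragment 1: offset=8 data="nY" -> buffer=????????nY
Fragment 2: offset=0 data="PzlPg" -> buffer=PzlPg???nY
Fragment 3: offset=5 data="MfY" -> buffer=PzlPgMfYnY

Answer: PzlPgMfYnY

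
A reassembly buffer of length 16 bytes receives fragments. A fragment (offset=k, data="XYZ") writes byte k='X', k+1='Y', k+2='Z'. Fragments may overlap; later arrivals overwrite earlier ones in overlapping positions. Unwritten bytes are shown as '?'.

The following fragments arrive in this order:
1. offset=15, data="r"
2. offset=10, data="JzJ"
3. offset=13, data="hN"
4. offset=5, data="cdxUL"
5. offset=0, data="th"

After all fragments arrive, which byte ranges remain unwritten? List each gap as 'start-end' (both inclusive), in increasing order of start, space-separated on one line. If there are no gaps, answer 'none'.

Fragment 1: offset=15 len=1
Fragment 2: offset=10 len=3
Fragment 3: offset=13 len=2
Fragment 4: offset=5 len=5
Fragment 5: offset=0 len=2
Gaps: 2-4

Answer: 2-4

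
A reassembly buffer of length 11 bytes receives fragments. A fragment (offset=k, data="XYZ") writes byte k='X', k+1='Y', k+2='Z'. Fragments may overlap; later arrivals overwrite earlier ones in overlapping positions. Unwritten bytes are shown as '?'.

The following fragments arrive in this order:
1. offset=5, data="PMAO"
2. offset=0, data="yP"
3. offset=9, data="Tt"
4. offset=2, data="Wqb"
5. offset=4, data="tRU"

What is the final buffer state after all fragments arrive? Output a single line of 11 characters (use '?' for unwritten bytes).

Answer: yPWqtRUAOTt

Derivation:
Fragment 1: offset=5 data="PMAO" -> buffer=?????PMAO??
Fragment 2: offset=0 data="yP" -> buffer=yP???PMAO??
Fragment 3: offset=9 data="Tt" -> buffer=yP???PMAOTt
Fragment 4: offset=2 data="Wqb" -> buffer=yPWqbPMAOTt
Fragment 5: offset=4 data="tRU" -> buffer=yPWqtRUAOTt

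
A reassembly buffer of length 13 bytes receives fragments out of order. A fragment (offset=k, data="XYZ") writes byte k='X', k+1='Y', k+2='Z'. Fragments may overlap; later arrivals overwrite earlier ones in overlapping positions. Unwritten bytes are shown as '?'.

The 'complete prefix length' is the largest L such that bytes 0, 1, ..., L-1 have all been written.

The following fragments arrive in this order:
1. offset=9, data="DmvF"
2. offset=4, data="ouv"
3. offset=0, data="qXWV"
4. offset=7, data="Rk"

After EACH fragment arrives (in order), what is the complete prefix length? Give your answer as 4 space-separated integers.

Fragment 1: offset=9 data="DmvF" -> buffer=?????????DmvF -> prefix_len=0
Fragment 2: offset=4 data="ouv" -> buffer=????ouv??DmvF -> prefix_len=0
Fragment 3: offset=0 data="qXWV" -> buffer=qXWVouv??DmvF -> prefix_len=7
Fragment 4: offset=7 data="Rk" -> buffer=qXWVouvRkDmvF -> prefix_len=13

Answer: 0 0 7 13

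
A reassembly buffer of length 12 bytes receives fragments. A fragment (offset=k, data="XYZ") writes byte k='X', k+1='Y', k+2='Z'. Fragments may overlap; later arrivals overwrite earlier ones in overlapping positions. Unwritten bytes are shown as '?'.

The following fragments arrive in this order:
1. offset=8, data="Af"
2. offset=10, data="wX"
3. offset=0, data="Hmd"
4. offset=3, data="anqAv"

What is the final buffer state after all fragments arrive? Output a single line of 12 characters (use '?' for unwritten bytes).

Fragment 1: offset=8 data="Af" -> buffer=????????Af??
Fragment 2: offset=10 data="wX" -> buffer=????????AfwX
Fragment 3: offset=0 data="Hmd" -> buffer=Hmd?????AfwX
Fragment 4: offset=3 data="anqAv" -> buffer=HmdanqAvAfwX

Answer: HmdanqAvAfwX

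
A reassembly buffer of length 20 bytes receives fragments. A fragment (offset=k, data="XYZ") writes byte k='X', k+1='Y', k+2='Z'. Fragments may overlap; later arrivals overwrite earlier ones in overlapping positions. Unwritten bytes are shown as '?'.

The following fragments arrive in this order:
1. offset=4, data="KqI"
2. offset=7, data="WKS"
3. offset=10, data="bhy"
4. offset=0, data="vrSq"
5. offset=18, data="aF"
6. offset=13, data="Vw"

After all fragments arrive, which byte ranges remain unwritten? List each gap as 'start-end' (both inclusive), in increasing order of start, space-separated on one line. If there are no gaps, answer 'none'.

Answer: 15-17

Derivation:
Fragment 1: offset=4 len=3
Fragment 2: offset=7 len=3
Fragment 3: offset=10 len=3
Fragment 4: offset=0 len=4
Fragment 5: offset=18 len=2
Fragment 6: offset=13 len=2
Gaps: 15-17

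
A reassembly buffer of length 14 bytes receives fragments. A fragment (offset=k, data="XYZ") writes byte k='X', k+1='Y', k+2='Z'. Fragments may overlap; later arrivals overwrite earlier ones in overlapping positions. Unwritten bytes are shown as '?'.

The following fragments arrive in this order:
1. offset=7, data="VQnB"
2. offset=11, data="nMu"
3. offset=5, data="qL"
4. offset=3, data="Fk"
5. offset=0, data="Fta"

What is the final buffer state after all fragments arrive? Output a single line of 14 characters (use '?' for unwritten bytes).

Answer: FtaFkqLVQnBnMu

Derivation:
Fragment 1: offset=7 data="VQnB" -> buffer=???????VQnB???
Fragment 2: offset=11 data="nMu" -> buffer=???????VQnBnMu
Fragment 3: offset=5 data="qL" -> buffer=?????qLVQnBnMu
Fragment 4: offset=3 data="Fk" -> buffer=???FkqLVQnBnMu
Fragment 5: offset=0 data="Fta" -> buffer=FtaFkqLVQnBnMu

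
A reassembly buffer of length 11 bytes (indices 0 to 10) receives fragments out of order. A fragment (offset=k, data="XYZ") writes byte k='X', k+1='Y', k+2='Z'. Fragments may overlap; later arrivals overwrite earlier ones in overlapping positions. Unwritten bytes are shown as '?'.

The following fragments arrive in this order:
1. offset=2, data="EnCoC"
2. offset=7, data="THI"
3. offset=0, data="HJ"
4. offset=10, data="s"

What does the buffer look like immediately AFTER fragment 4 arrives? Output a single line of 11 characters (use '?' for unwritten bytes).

Answer: HJEnCoCTHIs

Derivation:
Fragment 1: offset=2 data="EnCoC" -> buffer=??EnCoC????
Fragment 2: offset=7 data="THI" -> buffer=??EnCoCTHI?
Fragment 3: offset=0 data="HJ" -> buffer=HJEnCoCTHI?
Fragment 4: offset=10 data="s" -> buffer=HJEnCoCTHIs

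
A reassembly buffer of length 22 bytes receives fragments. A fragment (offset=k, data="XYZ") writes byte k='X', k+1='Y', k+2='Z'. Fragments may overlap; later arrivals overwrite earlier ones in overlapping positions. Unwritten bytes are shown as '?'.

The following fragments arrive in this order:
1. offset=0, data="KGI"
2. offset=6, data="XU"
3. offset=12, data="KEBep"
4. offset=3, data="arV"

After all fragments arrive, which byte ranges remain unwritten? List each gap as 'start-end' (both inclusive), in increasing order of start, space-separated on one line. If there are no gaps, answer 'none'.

Fragment 1: offset=0 len=3
Fragment 2: offset=6 len=2
Fragment 3: offset=12 len=5
Fragment 4: offset=3 len=3
Gaps: 8-11 17-21

Answer: 8-11 17-21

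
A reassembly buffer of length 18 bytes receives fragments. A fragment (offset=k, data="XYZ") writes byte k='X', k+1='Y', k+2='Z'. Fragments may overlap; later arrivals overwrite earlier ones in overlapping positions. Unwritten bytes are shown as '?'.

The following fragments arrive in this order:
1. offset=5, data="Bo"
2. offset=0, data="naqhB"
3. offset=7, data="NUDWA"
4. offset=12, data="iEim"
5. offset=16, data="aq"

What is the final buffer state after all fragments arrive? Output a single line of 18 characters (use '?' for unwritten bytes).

Fragment 1: offset=5 data="Bo" -> buffer=?????Bo???????????
Fragment 2: offset=0 data="naqhB" -> buffer=naqhBBo???????????
Fragment 3: offset=7 data="NUDWA" -> buffer=naqhBBoNUDWA??????
Fragment 4: offset=12 data="iEim" -> buffer=naqhBBoNUDWAiEim??
Fragment 5: offset=16 data="aq" -> buffer=naqhBBoNUDWAiEimaq

Answer: naqhBBoNUDWAiEimaq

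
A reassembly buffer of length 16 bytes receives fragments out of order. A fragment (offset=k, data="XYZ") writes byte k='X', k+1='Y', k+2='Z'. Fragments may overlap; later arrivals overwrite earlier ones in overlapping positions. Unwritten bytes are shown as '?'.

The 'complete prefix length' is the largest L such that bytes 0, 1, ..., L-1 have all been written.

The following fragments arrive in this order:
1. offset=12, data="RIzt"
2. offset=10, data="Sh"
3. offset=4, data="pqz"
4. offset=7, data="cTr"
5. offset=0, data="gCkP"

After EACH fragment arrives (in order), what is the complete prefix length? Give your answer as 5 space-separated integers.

Answer: 0 0 0 0 16

Derivation:
Fragment 1: offset=12 data="RIzt" -> buffer=????????????RIzt -> prefix_len=0
Fragment 2: offset=10 data="Sh" -> buffer=??????????ShRIzt -> prefix_len=0
Fragment 3: offset=4 data="pqz" -> buffer=????pqz???ShRIzt -> prefix_len=0
Fragment 4: offset=7 data="cTr" -> buffer=????pqzcTrShRIzt -> prefix_len=0
Fragment 5: offset=0 data="gCkP" -> buffer=gCkPpqzcTrShRIzt -> prefix_len=16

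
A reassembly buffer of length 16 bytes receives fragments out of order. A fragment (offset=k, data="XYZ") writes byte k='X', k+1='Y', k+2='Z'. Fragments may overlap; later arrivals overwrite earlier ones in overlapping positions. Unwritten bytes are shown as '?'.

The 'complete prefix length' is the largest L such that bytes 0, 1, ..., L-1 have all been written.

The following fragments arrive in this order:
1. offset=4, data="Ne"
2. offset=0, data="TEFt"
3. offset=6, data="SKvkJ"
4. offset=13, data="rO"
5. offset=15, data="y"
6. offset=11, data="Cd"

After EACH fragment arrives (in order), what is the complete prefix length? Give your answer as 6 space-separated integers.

Answer: 0 6 11 11 11 16

Derivation:
Fragment 1: offset=4 data="Ne" -> buffer=????Ne?????????? -> prefix_len=0
Fragment 2: offset=0 data="TEFt" -> buffer=TEFtNe?????????? -> prefix_len=6
Fragment 3: offset=6 data="SKvkJ" -> buffer=TEFtNeSKvkJ????? -> prefix_len=11
Fragment 4: offset=13 data="rO" -> buffer=TEFtNeSKvkJ??rO? -> prefix_len=11
Fragment 5: offset=15 data="y" -> buffer=TEFtNeSKvkJ??rOy -> prefix_len=11
Fragment 6: offset=11 data="Cd" -> buffer=TEFtNeSKvkJCdrOy -> prefix_len=16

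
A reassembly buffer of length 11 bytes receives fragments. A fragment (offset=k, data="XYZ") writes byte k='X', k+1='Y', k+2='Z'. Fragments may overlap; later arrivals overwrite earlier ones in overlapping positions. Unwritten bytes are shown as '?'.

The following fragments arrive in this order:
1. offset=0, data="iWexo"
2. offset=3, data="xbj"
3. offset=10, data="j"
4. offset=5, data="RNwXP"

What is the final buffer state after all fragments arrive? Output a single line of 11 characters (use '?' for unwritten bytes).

Answer: iWexbRNwXPj

Derivation:
Fragment 1: offset=0 data="iWexo" -> buffer=iWexo??????
Fragment 2: offset=3 data="xbj" -> buffer=iWexbj?????
Fragment 3: offset=10 data="j" -> buffer=iWexbj????j
Fragment 4: offset=5 data="RNwXP" -> buffer=iWexbRNwXPj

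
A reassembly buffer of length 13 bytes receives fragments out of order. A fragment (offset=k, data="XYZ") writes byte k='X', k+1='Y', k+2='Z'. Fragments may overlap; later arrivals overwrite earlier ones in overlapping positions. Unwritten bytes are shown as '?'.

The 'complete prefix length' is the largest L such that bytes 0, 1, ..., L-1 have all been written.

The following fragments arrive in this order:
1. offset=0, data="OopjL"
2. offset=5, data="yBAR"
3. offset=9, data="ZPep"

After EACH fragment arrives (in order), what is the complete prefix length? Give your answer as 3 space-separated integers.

Answer: 5 9 13

Derivation:
Fragment 1: offset=0 data="OopjL" -> buffer=OopjL???????? -> prefix_len=5
Fragment 2: offset=5 data="yBAR" -> buffer=OopjLyBAR???? -> prefix_len=9
Fragment 3: offset=9 data="ZPep" -> buffer=OopjLyBARZPep -> prefix_len=13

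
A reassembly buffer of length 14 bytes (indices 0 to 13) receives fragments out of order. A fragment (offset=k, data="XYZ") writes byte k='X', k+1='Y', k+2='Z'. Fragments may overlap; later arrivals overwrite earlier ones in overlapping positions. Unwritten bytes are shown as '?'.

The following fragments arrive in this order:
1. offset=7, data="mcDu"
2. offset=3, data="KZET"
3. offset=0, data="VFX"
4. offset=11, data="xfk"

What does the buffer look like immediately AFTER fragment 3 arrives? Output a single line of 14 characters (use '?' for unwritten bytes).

Fragment 1: offset=7 data="mcDu" -> buffer=???????mcDu???
Fragment 2: offset=3 data="KZET" -> buffer=???KZETmcDu???
Fragment 3: offset=0 data="VFX" -> buffer=VFXKZETmcDu???

Answer: VFXKZETmcDu???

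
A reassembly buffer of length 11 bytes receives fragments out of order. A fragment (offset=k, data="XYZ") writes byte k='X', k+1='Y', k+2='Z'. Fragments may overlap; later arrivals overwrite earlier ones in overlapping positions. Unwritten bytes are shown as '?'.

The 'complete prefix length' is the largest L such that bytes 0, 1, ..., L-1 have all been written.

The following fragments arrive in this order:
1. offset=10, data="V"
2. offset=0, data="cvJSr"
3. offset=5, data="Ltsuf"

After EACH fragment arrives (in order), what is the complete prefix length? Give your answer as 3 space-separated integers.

Answer: 0 5 11

Derivation:
Fragment 1: offset=10 data="V" -> buffer=??????????V -> prefix_len=0
Fragment 2: offset=0 data="cvJSr" -> buffer=cvJSr?????V -> prefix_len=5
Fragment 3: offset=5 data="Ltsuf" -> buffer=cvJSrLtsufV -> prefix_len=11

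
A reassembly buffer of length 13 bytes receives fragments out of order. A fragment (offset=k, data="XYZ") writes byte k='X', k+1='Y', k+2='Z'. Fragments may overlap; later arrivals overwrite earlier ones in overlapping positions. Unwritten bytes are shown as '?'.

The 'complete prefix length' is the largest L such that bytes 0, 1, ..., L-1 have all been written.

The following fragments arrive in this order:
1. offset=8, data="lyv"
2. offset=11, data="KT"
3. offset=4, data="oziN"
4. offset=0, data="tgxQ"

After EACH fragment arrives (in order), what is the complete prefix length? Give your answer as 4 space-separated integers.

Fragment 1: offset=8 data="lyv" -> buffer=????????lyv?? -> prefix_len=0
Fragment 2: offset=11 data="KT" -> buffer=????????lyvKT -> prefix_len=0
Fragment 3: offset=4 data="oziN" -> buffer=????oziNlyvKT -> prefix_len=0
Fragment 4: offset=0 data="tgxQ" -> buffer=tgxQoziNlyvKT -> prefix_len=13

Answer: 0 0 0 13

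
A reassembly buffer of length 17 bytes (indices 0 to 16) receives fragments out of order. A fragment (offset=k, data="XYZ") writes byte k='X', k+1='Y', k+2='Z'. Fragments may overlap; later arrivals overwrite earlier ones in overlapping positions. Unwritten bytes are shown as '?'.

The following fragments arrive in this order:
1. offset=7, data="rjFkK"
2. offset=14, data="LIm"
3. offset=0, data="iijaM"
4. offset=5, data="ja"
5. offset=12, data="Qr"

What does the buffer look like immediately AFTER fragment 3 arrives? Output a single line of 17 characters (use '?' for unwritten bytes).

Answer: iijaM??rjFkK??LIm

Derivation:
Fragment 1: offset=7 data="rjFkK" -> buffer=???????rjFkK?????
Fragment 2: offset=14 data="LIm" -> buffer=???????rjFkK??LIm
Fragment 3: offset=0 data="iijaM" -> buffer=iijaM??rjFkK??LIm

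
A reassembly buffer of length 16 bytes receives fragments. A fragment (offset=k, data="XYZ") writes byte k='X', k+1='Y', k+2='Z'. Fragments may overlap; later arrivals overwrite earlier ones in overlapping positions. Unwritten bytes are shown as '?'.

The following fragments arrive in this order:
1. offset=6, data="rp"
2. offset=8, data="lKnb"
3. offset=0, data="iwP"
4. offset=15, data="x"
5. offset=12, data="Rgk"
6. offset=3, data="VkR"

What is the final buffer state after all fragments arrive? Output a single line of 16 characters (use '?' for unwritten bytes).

Fragment 1: offset=6 data="rp" -> buffer=??????rp????????
Fragment 2: offset=8 data="lKnb" -> buffer=??????rplKnb????
Fragment 3: offset=0 data="iwP" -> buffer=iwP???rplKnb????
Fragment 4: offset=15 data="x" -> buffer=iwP???rplKnb???x
Fragment 5: offset=12 data="Rgk" -> buffer=iwP???rplKnbRgkx
Fragment 6: offset=3 data="VkR" -> buffer=iwPVkRrplKnbRgkx

Answer: iwPVkRrplKnbRgkx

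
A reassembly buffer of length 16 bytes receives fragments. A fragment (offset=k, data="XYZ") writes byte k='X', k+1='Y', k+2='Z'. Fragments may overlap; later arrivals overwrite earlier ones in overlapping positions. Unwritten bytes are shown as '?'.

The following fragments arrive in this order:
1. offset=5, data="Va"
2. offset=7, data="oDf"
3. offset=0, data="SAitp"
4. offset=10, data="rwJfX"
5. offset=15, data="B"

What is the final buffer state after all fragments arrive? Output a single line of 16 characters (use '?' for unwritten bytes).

Fragment 1: offset=5 data="Va" -> buffer=?????Va?????????
Fragment 2: offset=7 data="oDf" -> buffer=?????VaoDf??????
Fragment 3: offset=0 data="SAitp" -> buffer=SAitpVaoDf??????
Fragment 4: offset=10 data="rwJfX" -> buffer=SAitpVaoDfrwJfX?
Fragment 5: offset=15 data="B" -> buffer=SAitpVaoDfrwJfXB

Answer: SAitpVaoDfrwJfXB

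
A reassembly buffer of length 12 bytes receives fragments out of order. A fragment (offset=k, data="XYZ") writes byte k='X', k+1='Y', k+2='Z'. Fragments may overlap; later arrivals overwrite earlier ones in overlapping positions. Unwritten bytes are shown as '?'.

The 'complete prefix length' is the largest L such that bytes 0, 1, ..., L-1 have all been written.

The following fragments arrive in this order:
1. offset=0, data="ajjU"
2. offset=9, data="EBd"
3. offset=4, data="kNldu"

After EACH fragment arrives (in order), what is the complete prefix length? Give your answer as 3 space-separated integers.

Fragment 1: offset=0 data="ajjU" -> buffer=ajjU???????? -> prefix_len=4
Fragment 2: offset=9 data="EBd" -> buffer=ajjU?????EBd -> prefix_len=4
Fragment 3: offset=4 data="kNldu" -> buffer=ajjUkNlduEBd -> prefix_len=12

Answer: 4 4 12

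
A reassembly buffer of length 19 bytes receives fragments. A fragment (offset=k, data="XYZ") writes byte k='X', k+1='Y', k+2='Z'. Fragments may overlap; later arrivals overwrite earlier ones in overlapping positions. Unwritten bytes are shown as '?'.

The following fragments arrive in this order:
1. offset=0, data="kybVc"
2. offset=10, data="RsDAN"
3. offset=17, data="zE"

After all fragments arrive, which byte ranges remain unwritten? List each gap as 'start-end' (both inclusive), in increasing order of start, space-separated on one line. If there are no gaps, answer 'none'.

Fragment 1: offset=0 len=5
Fragment 2: offset=10 len=5
Fragment 3: offset=17 len=2
Gaps: 5-9 15-16

Answer: 5-9 15-16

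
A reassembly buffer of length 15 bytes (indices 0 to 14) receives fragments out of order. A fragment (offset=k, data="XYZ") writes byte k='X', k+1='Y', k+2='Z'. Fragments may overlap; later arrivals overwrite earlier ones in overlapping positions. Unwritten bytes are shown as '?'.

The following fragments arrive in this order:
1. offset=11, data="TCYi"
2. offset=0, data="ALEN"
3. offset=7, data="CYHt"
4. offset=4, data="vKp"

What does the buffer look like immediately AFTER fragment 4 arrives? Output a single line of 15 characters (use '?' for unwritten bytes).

Fragment 1: offset=11 data="TCYi" -> buffer=???????????TCYi
Fragment 2: offset=0 data="ALEN" -> buffer=ALEN???????TCYi
Fragment 3: offset=7 data="CYHt" -> buffer=ALEN???CYHtTCYi
Fragment 4: offset=4 data="vKp" -> buffer=ALENvKpCYHtTCYi

Answer: ALENvKpCYHtTCYi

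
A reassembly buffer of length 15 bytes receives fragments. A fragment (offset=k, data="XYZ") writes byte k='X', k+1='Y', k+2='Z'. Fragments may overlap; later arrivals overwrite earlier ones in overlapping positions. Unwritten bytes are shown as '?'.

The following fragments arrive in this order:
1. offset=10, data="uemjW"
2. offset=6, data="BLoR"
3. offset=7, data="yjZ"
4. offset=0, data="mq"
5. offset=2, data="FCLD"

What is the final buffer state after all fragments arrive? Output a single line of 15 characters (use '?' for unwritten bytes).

Fragment 1: offset=10 data="uemjW" -> buffer=??????????uemjW
Fragment 2: offset=6 data="BLoR" -> buffer=??????BLoRuemjW
Fragment 3: offset=7 data="yjZ" -> buffer=??????ByjZuemjW
Fragment 4: offset=0 data="mq" -> buffer=mq????ByjZuemjW
Fragment 5: offset=2 data="FCLD" -> buffer=mqFCLDByjZuemjW

Answer: mqFCLDByjZuemjW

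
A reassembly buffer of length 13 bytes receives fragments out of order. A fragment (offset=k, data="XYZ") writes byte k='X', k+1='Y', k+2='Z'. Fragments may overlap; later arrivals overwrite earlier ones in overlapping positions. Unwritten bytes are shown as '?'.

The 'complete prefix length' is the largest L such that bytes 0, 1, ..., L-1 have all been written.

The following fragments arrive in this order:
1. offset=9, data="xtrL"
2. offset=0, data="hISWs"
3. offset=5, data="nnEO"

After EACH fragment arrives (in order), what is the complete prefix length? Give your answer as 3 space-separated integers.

Fragment 1: offset=9 data="xtrL" -> buffer=?????????xtrL -> prefix_len=0
Fragment 2: offset=0 data="hISWs" -> buffer=hISWs????xtrL -> prefix_len=5
Fragment 3: offset=5 data="nnEO" -> buffer=hISWsnnEOxtrL -> prefix_len=13

Answer: 0 5 13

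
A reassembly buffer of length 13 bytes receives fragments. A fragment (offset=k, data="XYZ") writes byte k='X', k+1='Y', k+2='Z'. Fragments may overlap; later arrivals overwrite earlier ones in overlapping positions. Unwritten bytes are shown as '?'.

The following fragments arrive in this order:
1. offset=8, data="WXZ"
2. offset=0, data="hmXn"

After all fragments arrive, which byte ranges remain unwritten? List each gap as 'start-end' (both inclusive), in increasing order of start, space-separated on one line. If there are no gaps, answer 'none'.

Answer: 4-7 11-12

Derivation:
Fragment 1: offset=8 len=3
Fragment 2: offset=0 len=4
Gaps: 4-7 11-12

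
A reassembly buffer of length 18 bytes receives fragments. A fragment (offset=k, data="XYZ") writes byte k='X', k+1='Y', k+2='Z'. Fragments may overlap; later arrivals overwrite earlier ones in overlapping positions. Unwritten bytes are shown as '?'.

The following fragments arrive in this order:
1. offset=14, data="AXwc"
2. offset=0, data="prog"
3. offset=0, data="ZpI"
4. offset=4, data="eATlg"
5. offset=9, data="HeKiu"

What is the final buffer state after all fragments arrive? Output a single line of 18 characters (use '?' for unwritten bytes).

Answer: ZpIgeATlgHeKiuAXwc

Derivation:
Fragment 1: offset=14 data="AXwc" -> buffer=??????????????AXwc
Fragment 2: offset=0 data="prog" -> buffer=prog??????????AXwc
Fragment 3: offset=0 data="ZpI" -> buffer=ZpIg??????????AXwc
Fragment 4: offset=4 data="eATlg" -> buffer=ZpIgeATlg?????AXwc
Fragment 5: offset=9 data="HeKiu" -> buffer=ZpIgeATlgHeKiuAXwc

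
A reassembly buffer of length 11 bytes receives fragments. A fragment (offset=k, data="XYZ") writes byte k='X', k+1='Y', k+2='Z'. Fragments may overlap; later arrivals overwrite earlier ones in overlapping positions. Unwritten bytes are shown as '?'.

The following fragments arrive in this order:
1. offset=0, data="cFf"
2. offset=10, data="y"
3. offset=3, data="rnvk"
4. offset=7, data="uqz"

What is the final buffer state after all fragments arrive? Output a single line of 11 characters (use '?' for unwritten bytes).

Fragment 1: offset=0 data="cFf" -> buffer=cFf????????
Fragment 2: offset=10 data="y" -> buffer=cFf???????y
Fragment 3: offset=3 data="rnvk" -> buffer=cFfrnvk???y
Fragment 4: offset=7 data="uqz" -> buffer=cFfrnvkuqzy

Answer: cFfrnvkuqzy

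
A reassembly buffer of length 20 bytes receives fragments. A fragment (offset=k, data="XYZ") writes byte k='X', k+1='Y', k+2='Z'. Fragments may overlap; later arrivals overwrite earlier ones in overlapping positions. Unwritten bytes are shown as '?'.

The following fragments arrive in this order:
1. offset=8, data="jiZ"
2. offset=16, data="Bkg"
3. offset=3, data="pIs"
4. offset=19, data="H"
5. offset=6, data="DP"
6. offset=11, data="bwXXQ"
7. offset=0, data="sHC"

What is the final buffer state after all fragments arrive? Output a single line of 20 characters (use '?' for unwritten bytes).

Answer: sHCpIsDPjiZbwXXQBkgH

Derivation:
Fragment 1: offset=8 data="jiZ" -> buffer=????????jiZ?????????
Fragment 2: offset=16 data="Bkg" -> buffer=????????jiZ?????Bkg?
Fragment 3: offset=3 data="pIs" -> buffer=???pIs??jiZ?????Bkg?
Fragment 4: offset=19 data="H" -> buffer=???pIs??jiZ?????BkgH
Fragment 5: offset=6 data="DP" -> buffer=???pIsDPjiZ?????BkgH
Fragment 6: offset=11 data="bwXXQ" -> buffer=???pIsDPjiZbwXXQBkgH
Fragment 7: offset=0 data="sHC" -> buffer=sHCpIsDPjiZbwXXQBkgH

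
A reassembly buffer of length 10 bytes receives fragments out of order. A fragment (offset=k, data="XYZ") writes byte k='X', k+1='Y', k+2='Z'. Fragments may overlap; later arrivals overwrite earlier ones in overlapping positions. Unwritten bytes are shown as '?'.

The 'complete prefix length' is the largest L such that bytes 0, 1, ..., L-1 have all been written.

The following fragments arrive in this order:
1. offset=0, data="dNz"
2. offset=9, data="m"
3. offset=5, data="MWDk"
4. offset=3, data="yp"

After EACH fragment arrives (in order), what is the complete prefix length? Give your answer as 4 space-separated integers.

Answer: 3 3 3 10

Derivation:
Fragment 1: offset=0 data="dNz" -> buffer=dNz??????? -> prefix_len=3
Fragment 2: offset=9 data="m" -> buffer=dNz??????m -> prefix_len=3
Fragment 3: offset=5 data="MWDk" -> buffer=dNz??MWDkm -> prefix_len=3
Fragment 4: offset=3 data="yp" -> buffer=dNzypMWDkm -> prefix_len=10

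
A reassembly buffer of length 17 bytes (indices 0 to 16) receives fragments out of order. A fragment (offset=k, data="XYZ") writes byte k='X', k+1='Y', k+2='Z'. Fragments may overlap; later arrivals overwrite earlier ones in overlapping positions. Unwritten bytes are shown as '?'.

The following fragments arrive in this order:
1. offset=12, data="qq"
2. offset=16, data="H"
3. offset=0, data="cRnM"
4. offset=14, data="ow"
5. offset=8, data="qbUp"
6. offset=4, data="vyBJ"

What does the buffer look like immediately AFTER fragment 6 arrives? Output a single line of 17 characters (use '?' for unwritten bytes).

Answer: cRnMvyBJqbUpqqowH

Derivation:
Fragment 1: offset=12 data="qq" -> buffer=????????????qq???
Fragment 2: offset=16 data="H" -> buffer=????????????qq??H
Fragment 3: offset=0 data="cRnM" -> buffer=cRnM????????qq??H
Fragment 4: offset=14 data="ow" -> buffer=cRnM????????qqowH
Fragment 5: offset=8 data="qbUp" -> buffer=cRnM????qbUpqqowH
Fragment 6: offset=4 data="vyBJ" -> buffer=cRnMvyBJqbUpqqowH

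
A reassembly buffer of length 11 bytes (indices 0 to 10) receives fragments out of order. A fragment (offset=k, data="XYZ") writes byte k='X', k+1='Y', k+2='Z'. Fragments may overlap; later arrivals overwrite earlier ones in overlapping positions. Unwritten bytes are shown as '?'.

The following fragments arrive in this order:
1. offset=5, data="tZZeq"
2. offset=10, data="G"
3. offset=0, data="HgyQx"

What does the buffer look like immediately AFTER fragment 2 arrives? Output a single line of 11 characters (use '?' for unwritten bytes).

Answer: ?????tZZeqG

Derivation:
Fragment 1: offset=5 data="tZZeq" -> buffer=?????tZZeq?
Fragment 2: offset=10 data="G" -> buffer=?????tZZeqG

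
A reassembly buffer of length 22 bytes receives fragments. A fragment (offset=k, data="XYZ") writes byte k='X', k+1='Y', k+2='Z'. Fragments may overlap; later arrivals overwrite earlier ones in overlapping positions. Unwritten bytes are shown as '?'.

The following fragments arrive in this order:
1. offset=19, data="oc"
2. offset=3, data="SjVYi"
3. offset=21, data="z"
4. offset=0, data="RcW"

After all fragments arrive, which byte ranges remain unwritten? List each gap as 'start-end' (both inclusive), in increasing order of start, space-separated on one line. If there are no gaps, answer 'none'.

Fragment 1: offset=19 len=2
Fragment 2: offset=3 len=5
Fragment 3: offset=21 len=1
Fragment 4: offset=0 len=3
Gaps: 8-18

Answer: 8-18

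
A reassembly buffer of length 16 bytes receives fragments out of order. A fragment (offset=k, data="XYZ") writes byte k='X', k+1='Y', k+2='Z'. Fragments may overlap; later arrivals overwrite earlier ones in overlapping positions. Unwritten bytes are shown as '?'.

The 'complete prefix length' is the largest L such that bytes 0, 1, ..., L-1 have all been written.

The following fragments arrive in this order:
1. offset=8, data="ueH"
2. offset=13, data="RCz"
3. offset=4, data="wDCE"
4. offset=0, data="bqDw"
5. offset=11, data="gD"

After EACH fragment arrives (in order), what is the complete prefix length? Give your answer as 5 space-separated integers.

Fragment 1: offset=8 data="ueH" -> buffer=????????ueH????? -> prefix_len=0
Fragment 2: offset=13 data="RCz" -> buffer=????????ueH??RCz -> prefix_len=0
Fragment 3: offset=4 data="wDCE" -> buffer=????wDCEueH??RCz -> prefix_len=0
Fragment 4: offset=0 data="bqDw" -> buffer=bqDwwDCEueH??RCz -> prefix_len=11
Fragment 5: offset=11 data="gD" -> buffer=bqDwwDCEueHgDRCz -> prefix_len=16

Answer: 0 0 0 11 16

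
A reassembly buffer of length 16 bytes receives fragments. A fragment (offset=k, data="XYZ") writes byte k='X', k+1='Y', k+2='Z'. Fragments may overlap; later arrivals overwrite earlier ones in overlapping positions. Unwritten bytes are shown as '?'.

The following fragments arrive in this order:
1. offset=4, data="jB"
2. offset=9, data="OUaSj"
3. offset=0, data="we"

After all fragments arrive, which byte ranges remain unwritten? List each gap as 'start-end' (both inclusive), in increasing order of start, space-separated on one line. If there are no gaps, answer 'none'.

Fragment 1: offset=4 len=2
Fragment 2: offset=9 len=5
Fragment 3: offset=0 len=2
Gaps: 2-3 6-8 14-15

Answer: 2-3 6-8 14-15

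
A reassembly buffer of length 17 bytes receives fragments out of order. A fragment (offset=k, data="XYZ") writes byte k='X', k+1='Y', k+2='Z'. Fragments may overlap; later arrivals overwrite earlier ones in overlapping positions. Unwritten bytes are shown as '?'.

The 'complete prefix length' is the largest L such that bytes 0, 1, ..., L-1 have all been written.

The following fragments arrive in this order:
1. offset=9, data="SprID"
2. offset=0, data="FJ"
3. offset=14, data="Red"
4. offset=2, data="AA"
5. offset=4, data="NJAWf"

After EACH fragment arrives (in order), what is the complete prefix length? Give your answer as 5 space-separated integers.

Fragment 1: offset=9 data="SprID" -> buffer=?????????SprID??? -> prefix_len=0
Fragment 2: offset=0 data="FJ" -> buffer=FJ???????SprID??? -> prefix_len=2
Fragment 3: offset=14 data="Red" -> buffer=FJ???????SprIDRed -> prefix_len=2
Fragment 4: offset=2 data="AA" -> buffer=FJAA?????SprIDRed -> prefix_len=4
Fragment 5: offset=4 data="NJAWf" -> buffer=FJAANJAWfSprIDRed -> prefix_len=17

Answer: 0 2 2 4 17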